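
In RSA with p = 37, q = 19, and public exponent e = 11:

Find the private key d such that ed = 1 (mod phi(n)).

Step 1: n = 37 * 19 = 703.
Step 2: phi(n) = 36 * 18 = 648.
Step 3: Find d such that 11 * d = 1 (mod 648).
Step 4: d = 11^(-1) mod 648 = 59.
Verification: 11 * 59 = 649 = 1 * 648 + 1.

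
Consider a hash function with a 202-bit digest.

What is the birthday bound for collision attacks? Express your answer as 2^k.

Step 1: The birthday paradox gives collision probability ~50% after sqrt(2^n) = 2^(n/2) hashes.
Step 2: For 202-bit output: 2^(202/2) = 2^101.
Step 3: Approximately 2^101 hash computations needed.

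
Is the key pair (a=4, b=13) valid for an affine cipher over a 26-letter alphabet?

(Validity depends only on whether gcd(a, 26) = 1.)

Step 1: Compute gcd(4, 26).
Step 2: gcd(4, 26) = 2.
Since gcd = 2 != 1, 4 shares a common factor with 26, so it cannot be used.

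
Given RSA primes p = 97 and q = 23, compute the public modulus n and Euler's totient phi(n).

Step 1: n = p * q = 97 * 23 = 2231.
Step 2: phi(n) = (p-1)(q-1) = 96 * 22 = 2112.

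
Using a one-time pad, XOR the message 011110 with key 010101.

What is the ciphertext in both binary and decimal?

Step 1: Write out the XOR operation bit by bit:
  Message: 011110
  Key:     010101
  XOR:     001011
Step 2: Convert to decimal: 001011 = 11.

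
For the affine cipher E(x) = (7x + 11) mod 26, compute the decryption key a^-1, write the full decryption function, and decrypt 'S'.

Step 1: Find a^-1, the modular inverse of 7 mod 26.
Step 2: We need 7 * a^-1 = 1 (mod 26).
Step 3: 7 * 15 = 105 = 4 * 26 + 1, so a^-1 = 15.
Step 4: D(y) = 15(y - 11) mod 26.
Step 5: Apply to 'S' (y = 18): D(18) = 15 * (18 - 11) mod 26 = 15 * 7 mod 26 = 1 -> 'B'.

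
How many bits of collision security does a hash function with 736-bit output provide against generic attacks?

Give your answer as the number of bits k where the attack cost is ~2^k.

Step 1: The hash has a 736-bit output.
Step 2: Collision resistance means it should be infeasible to find any x != y with h(x) = h(y).
By the birthday bound, a generic collision search succeeds after about sqrt(2^736) = 2^(736/2) = 2^368 evaluations.
Step 3: Security level = 368 bits.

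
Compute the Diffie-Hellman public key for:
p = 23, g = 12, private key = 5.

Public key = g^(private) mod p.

Step 1: A = g^a mod p = 12^5 mod 23.
  12^1 mod 23 = 12
  12^2 mod 23 = (12 * 12) mod 23 = 6
  12^3 mod 23 = (6 * 12) mod 23 = 3
  12^4 mod 23 = (3 * 12) mod 23 = 13
  12^5 mod 23 = (13 * 12) mod 23 = 18
Result: A = 18.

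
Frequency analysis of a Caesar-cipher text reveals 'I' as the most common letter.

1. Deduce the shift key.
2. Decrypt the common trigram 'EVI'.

Step 1: In English, 'E' is the most frequent letter (12.7%).
Step 2: The most frequent ciphertext letter is 'I' (position 8).
Step 3: Shift = (8 - 4) mod 26 = 4.
Step 4: Decrypt 'EVI' by shifting back 4:
  E -> A
  V -> R
  I -> E
Step 5: 'EVI' decrypts to 'ARE'.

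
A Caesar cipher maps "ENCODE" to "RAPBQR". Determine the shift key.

Step 1: Compare first letters: E (position 4) -> R (position 17).
Step 2: Shift = (17 - 4) mod 26 = 13.
The shift value is 13.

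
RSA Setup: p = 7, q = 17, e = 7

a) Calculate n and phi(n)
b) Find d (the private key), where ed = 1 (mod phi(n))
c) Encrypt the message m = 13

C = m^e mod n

Step 1: n = 7 * 17 = 119.
Step 2: phi(n) = (7-1)(17-1) = 6 * 16 = 96.
Step 3: Find d = 7^(-1) mod 96 = 55.
  Verify: 7 * 55 = 385 = 1 (mod 96).
Step 4: C = 13^7 mod 119 = 55.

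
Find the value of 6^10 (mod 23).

Step 1: Compute 6^10 mod 23 step by step, reducing modulo 23 at each step.
  6^1 mod 23 = 6
  6^2 mod 23 = (6 * 6) mod 23 = 13
  6^3 mod 23 = (13 * 6) mod 23 = 9
  6^4 mod 23 = (9 * 6) mod 23 = 8
  6^5 mod 23 = (8 * 6) mod 23 = 2
  6^6 mod 23 = (2 * 6) mod 23 = 12
  6^7 mod 23 = (12 * 6) mod 23 = 3
  6^8 mod 23 = (3 * 6) mod 23 = 18
  6^9 mod 23 = (18 * 6) mod 23 = 16
  6^10 mod 23 = (16 * 6) mod 23 = 4
Step 2: Result = 4.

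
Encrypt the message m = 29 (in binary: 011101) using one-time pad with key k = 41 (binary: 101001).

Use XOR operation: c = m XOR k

Step 1: Write out the XOR operation bit by bit:
  Message: 011101
  Key:     101001
  XOR:     110100
Step 2: Convert to decimal: 110100 = 52.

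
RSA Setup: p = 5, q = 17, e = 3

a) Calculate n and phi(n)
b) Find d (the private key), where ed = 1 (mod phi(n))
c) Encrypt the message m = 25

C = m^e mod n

Step 1: n = 5 * 17 = 85.
Step 2: phi(n) = (5-1)(17-1) = 4 * 16 = 64.
Step 3: Find d = 3^(-1) mod 64 = 43.
  Verify: 3 * 43 = 129 = 1 (mod 64).
Step 4: C = 25^3 mod 85 = 70.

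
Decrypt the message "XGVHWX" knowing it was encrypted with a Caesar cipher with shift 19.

Step 1: Reverse the shift by subtracting 19 from each letter position.
  X (position 23) -> position (23-19) mod 26 = 4 -> E
  G (position 6) -> position (6-19) mod 26 = 13 -> N
  V (position 21) -> position (21-19) mod 26 = 2 -> C
  H (position 7) -> position (7-19) mod 26 = 14 -> O
  W (position 22) -> position (22-19) mod 26 = 3 -> D
  X (position 23) -> position (23-19) mod 26 = 4 -> E
Decrypted message: ENCODE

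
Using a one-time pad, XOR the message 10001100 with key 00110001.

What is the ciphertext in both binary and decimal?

Step 1: Write out the XOR operation bit by bit:
  Message: 10001100
  Key:     00110001
  XOR:     10111101
Step 2: Convert to decimal: 10111101 = 189.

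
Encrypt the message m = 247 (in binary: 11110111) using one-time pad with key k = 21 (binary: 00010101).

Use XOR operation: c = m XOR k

Step 1: Write out the XOR operation bit by bit:
  Message: 11110111
  Key:     00010101
  XOR:     11100010
Step 2: Convert to decimal: 11100010 = 226.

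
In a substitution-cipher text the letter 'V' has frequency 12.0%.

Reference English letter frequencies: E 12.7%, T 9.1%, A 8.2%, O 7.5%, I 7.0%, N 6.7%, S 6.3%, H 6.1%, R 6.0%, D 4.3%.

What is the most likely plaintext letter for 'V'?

Step 1: The observed frequency is 12.0%.
Step 2: Compare with English frequencies:
  E: 12.7% (difference: 0.7%) <-- closest
  T: 9.1% (difference: 2.9%)
  A: 8.2% (difference: 3.8%)
  O: 7.5% (difference: 4.5%)
  I: 7.0% (difference: 5.0%)
  N: 6.7% (difference: 5.3%)
  S: 6.3% (difference: 5.7%)
  H: 6.1% (difference: 5.9%)
  R: 6.0% (difference: 6.0%)
  D: 4.3% (difference: 7.7%)
Step 3: 'V' most likely represents 'E' (frequency 12.7%).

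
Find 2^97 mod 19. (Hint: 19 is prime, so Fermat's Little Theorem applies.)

Step 1: Since 19 is prime, by Fermat's Little Theorem: 2^18 = 1 (mod 19).
Step 2: Reduce exponent: 97 mod 18 = 7.
Step 3: So 2^97 = 2^7 (mod 19).
Step 4: 2^7 mod 19 = 14.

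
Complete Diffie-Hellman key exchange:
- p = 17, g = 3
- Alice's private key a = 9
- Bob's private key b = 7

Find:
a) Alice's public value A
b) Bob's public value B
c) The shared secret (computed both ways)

Step 1: A = g^a mod p = 3^9 mod 17 = 14.
Step 2: B = g^b mod p = 3^7 mod 17 = 11.
Step 3: Alice computes s = B^a mod p = 11^9 mod 17 = 6.
Step 4: Bob computes s = A^b mod p = 14^7 mod 17 = 6.
Both sides agree: shared secret = 6.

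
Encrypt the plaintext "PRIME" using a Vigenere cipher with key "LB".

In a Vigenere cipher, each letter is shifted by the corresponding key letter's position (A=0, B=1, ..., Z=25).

Step 1: Repeat key to match plaintext length:
  Plaintext: PRIME
  Key:       LBLBL
Step 2: Encrypt each letter:
  P(15) + L(11) = (15+11) mod 26 = 0 = A
  R(17) + B(1) = (17+1) mod 26 = 18 = S
  I(8) + L(11) = (8+11) mod 26 = 19 = T
  M(12) + B(1) = (12+1) mod 26 = 13 = N
  E(4) + L(11) = (4+11) mod 26 = 15 = P
Ciphertext: ASTNP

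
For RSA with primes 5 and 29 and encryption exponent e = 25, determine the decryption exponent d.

Step 1: n = 5 * 29 = 145.
Step 2: phi(n) = 4 * 28 = 112.
Step 3: Find d such that 25 * d = 1 (mod 112).
Step 4: d = 25^(-1) mod 112 = 9.
Verification: 25 * 9 = 225 = 2 * 112 + 1.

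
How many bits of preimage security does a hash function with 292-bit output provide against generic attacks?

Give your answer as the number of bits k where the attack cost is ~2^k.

Step 1: The hash has a 292-bit output.
Step 2: Preimage resistance means: given a digest h(x), it should be infeasible to find any input that hashes to it.
With a 292-bit output there are 2^292 possible digests, so a generic brute-force preimage search costs about 2^292 evaluations.
Step 3: Security level = 292 bits.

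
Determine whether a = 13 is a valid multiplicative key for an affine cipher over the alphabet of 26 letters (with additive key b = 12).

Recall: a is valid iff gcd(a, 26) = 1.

Step 1: Compute gcd(13, 26).
Step 2: gcd(13, 26) = 13.
Since gcd = 13 != 1, 13 shares a common factor with 26, so it cannot be used.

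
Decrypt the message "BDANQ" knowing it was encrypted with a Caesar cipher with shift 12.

Step 1: Reverse the shift by subtracting 12 from each letter position.
  B (position 1) -> position (1-12) mod 26 = 15 -> P
  D (position 3) -> position (3-12) mod 26 = 17 -> R
  A (position 0) -> position (0-12) mod 26 = 14 -> O
  N (position 13) -> position (13-12) mod 26 = 1 -> B
  Q (position 16) -> position (16-12) mod 26 = 4 -> E
Decrypted message: PROBE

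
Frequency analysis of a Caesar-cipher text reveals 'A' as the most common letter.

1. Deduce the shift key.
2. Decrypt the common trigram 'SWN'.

Step 1: In English, 'E' is the most frequent letter (12.7%).
Step 2: The most frequent ciphertext letter is 'A' (position 0).
Step 3: Shift = (0 - 4) mod 26 = 22.
Step 4: Decrypt 'SWN' by shifting back 22:
  S -> W
  W -> A
  N -> R
Step 5: 'SWN' decrypts to 'WAR'.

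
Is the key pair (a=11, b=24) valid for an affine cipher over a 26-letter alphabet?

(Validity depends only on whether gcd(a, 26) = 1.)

Step 1: Compute gcd(11, 26).
Step 2: gcd(11, 26) = 1.
Since gcd = 1, 11 is coprime with 26, so it is a valid key.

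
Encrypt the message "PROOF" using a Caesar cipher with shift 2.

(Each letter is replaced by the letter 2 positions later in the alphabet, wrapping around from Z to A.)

Step 1: For each letter, shift forward by 2 positions (mod 26).
  P (position 15) -> position (15+2) mod 26 = 17 -> R
  R (position 17) -> position (17+2) mod 26 = 19 -> T
  O (position 14) -> position (14+2) mod 26 = 16 -> Q
  O (position 14) -> position (14+2) mod 26 = 16 -> Q
  F (position 5) -> position (5+2) mod 26 = 7 -> H
Result: RTQQH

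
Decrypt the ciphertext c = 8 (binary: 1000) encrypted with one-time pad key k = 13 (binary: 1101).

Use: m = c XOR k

Step 1: XOR ciphertext with key:
  Ciphertext: 1000
  Key:        1101
  XOR:        0101
Step 2: Plaintext = 0101 = 5 in decimal.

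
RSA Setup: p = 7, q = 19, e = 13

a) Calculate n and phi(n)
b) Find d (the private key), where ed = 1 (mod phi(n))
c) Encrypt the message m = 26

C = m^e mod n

Step 1: n = 7 * 19 = 133.
Step 2: phi(n) = (7-1)(19-1) = 6 * 18 = 108.
Step 3: Find d = 13^(-1) mod 108 = 25.
  Verify: 13 * 25 = 325 = 1 (mod 108).
Step 4: C = 26^13 mod 133 = 26.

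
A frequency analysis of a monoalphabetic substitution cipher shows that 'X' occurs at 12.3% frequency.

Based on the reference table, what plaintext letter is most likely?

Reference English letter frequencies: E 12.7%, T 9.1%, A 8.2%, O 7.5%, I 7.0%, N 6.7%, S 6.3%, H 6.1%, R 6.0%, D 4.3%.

Step 1: The observed frequency is 12.3%.
Step 2: Compare with English frequencies:
  E: 12.7% (difference: 0.4%) <-- closest
  T: 9.1% (difference: 3.2%)
  A: 8.2% (difference: 4.1%)
  O: 7.5% (difference: 4.8%)
  I: 7.0% (difference: 5.3%)
  N: 6.7% (difference: 5.6%)
  S: 6.3% (difference: 6.0%)
  H: 6.1% (difference: 6.2%)
  R: 6.0% (difference: 6.3%)
  D: 4.3% (difference: 8.0%)
Step 3: 'X' most likely represents 'E' (frequency 12.7%).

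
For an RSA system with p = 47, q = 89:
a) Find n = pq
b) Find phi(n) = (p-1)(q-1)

Step 1: n = p * q = 47 * 89 = 4183.
Step 2: phi(n) = (p-1)(q-1) = 46 * 88 = 4048.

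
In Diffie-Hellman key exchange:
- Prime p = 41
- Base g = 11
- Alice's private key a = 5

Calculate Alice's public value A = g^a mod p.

Step 1: A = g^a mod p = 11^5 mod 41.
  11^1 mod 41 = 11
  11^2 mod 41 = (11 * 11) mod 41 = 39
  11^3 mod 41 = (39 * 11) mod 41 = 19
  11^4 mod 41 = (19 * 11) mod 41 = 4
  11^5 mod 41 = (4 * 11) mod 41 = 3
Result: A = 3.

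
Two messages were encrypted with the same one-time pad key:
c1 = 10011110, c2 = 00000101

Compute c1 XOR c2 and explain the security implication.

Step 1: c1 XOR c2 = (m1 XOR k) XOR (m2 XOR k).
Step 2: By XOR associativity/commutativity: = m1 XOR m2 XOR k XOR k = m1 XOR m2.
Step 3: 10011110 XOR 00000101 = 10011011 = 155.
Step 4: The key cancels out! An attacker learns m1 XOR m2 = 155, revealing the relationship between plaintexts.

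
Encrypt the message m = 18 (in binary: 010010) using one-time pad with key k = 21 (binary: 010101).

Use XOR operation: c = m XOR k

Step 1: Write out the XOR operation bit by bit:
  Message: 010010
  Key:     010101
  XOR:     000111
Step 2: Convert to decimal: 000111 = 7.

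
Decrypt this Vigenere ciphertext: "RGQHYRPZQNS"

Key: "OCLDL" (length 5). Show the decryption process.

Step 1: Key 'OCLDL' has length 5. Extended key: OCLDLOCLDLO
Step 2: Decrypt each position:
  R(17) - O(14) = 3 = D
  G(6) - C(2) = 4 = E
  Q(16) - L(11) = 5 = F
  H(7) - D(3) = 4 = E
  Y(24) - L(11) = 13 = N
  R(17) - O(14) = 3 = D
  P(15) - C(2) = 13 = N
  Z(25) - L(11) = 14 = O
  Q(16) - D(3) = 13 = N
  N(13) - L(11) = 2 = C
  S(18) - O(14) = 4 = E
Plaintext: DEFENDNONCE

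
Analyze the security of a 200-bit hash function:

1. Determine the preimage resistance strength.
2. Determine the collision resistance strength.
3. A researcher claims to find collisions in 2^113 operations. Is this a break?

Step 1: Preimage resistance requires brute-force of 2^200 operations.
Step 2: Collision resistance (birthday bound) = 2^(200/2) = 2^100.
Step 3: The claimed attack costs 2^113 operations.
Step 4: Since 2^113 >= 2^100, the claimed attack is no faster than the generic birthday attack, so this does not break collision resistance.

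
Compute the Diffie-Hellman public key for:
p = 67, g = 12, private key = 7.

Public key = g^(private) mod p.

Step 1: A = g^a mod p = 12^7 mod 67.
  12^1 mod 67 = 12
  12^2 mod 67 = (12 * 12) mod 67 = 10
  12^3 mod 67 = (10 * 12) mod 67 = 53
  12^4 mod 67 = (53 * 12) mod 67 = 33
  12^5 mod 67 = (33 * 12) mod 67 = 61
  12^6 mod 67 = (61 * 12) mod 67 = 62
  12^7 mod 67 = (62 * 12) mod 67 = 7
Result: A = 7.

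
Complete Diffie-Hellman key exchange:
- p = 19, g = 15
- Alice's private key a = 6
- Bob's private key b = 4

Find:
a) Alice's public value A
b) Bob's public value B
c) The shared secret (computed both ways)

Step 1: A = g^a mod p = 15^6 mod 19 = 11.
Step 2: B = g^b mod p = 15^4 mod 19 = 9.
Step 3: Alice computes s = B^a mod p = 9^6 mod 19 = 11.
Step 4: Bob computes s = A^b mod p = 11^4 mod 19 = 11.
Both sides agree: shared secret = 11.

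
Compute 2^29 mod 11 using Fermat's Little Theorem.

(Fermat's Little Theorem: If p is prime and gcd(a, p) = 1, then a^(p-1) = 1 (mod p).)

Step 1: Since 11 is prime, by Fermat's Little Theorem: 2^10 = 1 (mod 11).
Step 2: Reduce exponent: 29 mod 10 = 9.
Step 3: So 2^29 = 2^9 (mod 11).
Step 4: 2^9 mod 11 = 6.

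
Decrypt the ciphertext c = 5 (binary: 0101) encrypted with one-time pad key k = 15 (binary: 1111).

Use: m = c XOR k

Step 1: XOR ciphertext with key:
  Ciphertext: 0101
  Key:        1111
  XOR:        1010
Step 2: Plaintext = 1010 = 10 in decimal.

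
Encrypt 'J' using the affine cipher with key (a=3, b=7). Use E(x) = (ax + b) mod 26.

Step 1: Convert 'J' to number: x = 9.
Step 2: E(9) = (3 * 9 + 7) mod 26 = 34 mod 26 = 8.
Step 3: Convert 8 back to letter: I.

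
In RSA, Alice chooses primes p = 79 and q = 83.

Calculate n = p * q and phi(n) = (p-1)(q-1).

Step 1: n = p * q = 79 * 83 = 6557.
Step 2: phi(n) = (p-1)(q-1) = 78 * 82 = 6396.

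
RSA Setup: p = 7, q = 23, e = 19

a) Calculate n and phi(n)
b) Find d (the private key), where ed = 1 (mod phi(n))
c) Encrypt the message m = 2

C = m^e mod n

Step 1: n = 7 * 23 = 161.
Step 2: phi(n) = (7-1)(23-1) = 6 * 22 = 132.
Step 3: Find d = 19^(-1) mod 132 = 7.
  Verify: 19 * 7 = 133 = 1 (mod 132).
Step 4: C = 2^19 mod 161 = 72.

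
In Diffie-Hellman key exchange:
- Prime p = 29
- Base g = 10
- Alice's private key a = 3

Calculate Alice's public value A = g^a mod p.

Step 1: A = g^a mod p = 10^3 mod 29.
  10^1 mod 29 = 10
  10^2 mod 29 = (10 * 10) mod 29 = 13
  10^3 mod 29 = (13 * 10) mod 29 = 14
Result: A = 14.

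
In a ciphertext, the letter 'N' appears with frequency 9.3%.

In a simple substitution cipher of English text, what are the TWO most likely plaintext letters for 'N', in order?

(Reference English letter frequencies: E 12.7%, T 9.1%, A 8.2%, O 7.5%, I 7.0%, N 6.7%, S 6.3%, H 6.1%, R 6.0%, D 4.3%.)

Step 1: Observed frequency of 'N' is 9.3%.
Step 2: Compute distances to each reference frequency and sort:
  T (9.1%): difference = 0.2% <-- BEST
  A (8.2%): difference = 1.1% <-- RUNNER-UP
  O (7.5%): difference = 1.8%
  I (7.0%): difference = 2.3%
  N (6.7%): difference = 2.6%
Step 3: Most likely is 'T' (9.1%, diff 0.2%); second most likely is 'A' (8.2%, diff 1.1%).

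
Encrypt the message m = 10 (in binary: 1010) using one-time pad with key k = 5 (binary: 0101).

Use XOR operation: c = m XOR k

Step 1: Write out the XOR operation bit by bit:
  Message: 1010
  Key:     0101
  XOR:     1111
Step 2: Convert to decimal: 1111 = 15.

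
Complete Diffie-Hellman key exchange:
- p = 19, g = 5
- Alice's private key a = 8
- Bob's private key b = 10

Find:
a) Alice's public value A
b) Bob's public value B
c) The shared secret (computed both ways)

Step 1: A = g^a mod p = 5^8 mod 19 = 4.
Step 2: B = g^b mod p = 5^10 mod 19 = 5.
Step 3: Alice computes s = B^a mod p = 5^8 mod 19 = 4.
Step 4: Bob computes s = A^b mod p = 4^10 mod 19 = 4.
Both sides agree: shared secret = 4.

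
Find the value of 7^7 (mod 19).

Step 1: Compute 7^7 mod 19 step by step, reducing modulo 19 at each step.
  7^1 mod 19 = 7
  7^2 mod 19 = (7 * 7) mod 19 = 11
  7^3 mod 19 = (11 * 7) mod 19 = 1
  7^4 mod 19 = (1 * 7) mod 19 = 7
  7^5 mod 19 = (7 * 7) mod 19 = 11
  7^6 mod 19 = (11 * 7) mod 19 = 1
  7^7 mod 19 = (1 * 7) mod 19 = 7
Step 2: Result = 7.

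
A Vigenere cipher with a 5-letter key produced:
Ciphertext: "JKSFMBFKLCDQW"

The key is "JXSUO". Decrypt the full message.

Step 1: Key 'JXSUO' has length 5. Extended key: JXSUOJXSUOJXS
Step 2: Decrypt each position:
  J(9) - J(9) = 0 = A
  K(10) - X(23) = 13 = N
  S(18) - S(18) = 0 = A
  F(5) - U(20) = 11 = L
  M(12) - O(14) = 24 = Y
  B(1) - J(9) = 18 = S
  F(5) - X(23) = 8 = I
  K(10) - S(18) = 18 = S
  L(11) - U(20) = 17 = R
  C(2) - O(14) = 14 = O
  D(3) - J(9) = 20 = U
  Q(16) - X(23) = 19 = T
  W(22) - S(18) = 4 = E
Plaintext: ANALYSISROUTE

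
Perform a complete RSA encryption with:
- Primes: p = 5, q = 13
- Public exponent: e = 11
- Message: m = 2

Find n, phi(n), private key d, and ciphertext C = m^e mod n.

Step 1: n = 5 * 13 = 65.
Step 2: phi(n) = (5-1)(13-1) = 4 * 12 = 48.
Step 3: Find d = 11^(-1) mod 48 = 35.
  Verify: 11 * 35 = 385 = 1 (mod 48).
Step 4: C = 2^11 mod 65 = 33.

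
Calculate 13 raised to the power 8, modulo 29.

Step 1: Compute 13^8 mod 29 step by step, reducing modulo 29 at each step.
  13^1 mod 29 = 13
  13^2 mod 29 = (13 * 13) mod 29 = 24
  13^3 mod 29 = (24 * 13) mod 29 = 22
  13^4 mod 29 = (22 * 13) mod 29 = 25
  13^5 mod 29 = (25 * 13) mod 29 = 6
  13^6 mod 29 = (6 * 13) mod 29 = 20
  13^7 mod 29 = (20 * 13) mod 29 = 28
  13^8 mod 29 = (28 * 13) mod 29 = 16
Step 2: Result = 16.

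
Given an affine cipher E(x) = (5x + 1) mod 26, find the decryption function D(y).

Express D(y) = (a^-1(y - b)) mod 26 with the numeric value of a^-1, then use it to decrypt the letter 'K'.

Step 1: Find a^-1, the modular inverse of 5 mod 26.
Step 2: We need 5 * a^-1 = 1 (mod 26).
Step 3: 5 * 21 = 105 = 4 * 26 + 1, so a^-1 = 21.
Step 4: D(y) = 21(y - 1) mod 26.
Step 5: Apply to 'K' (y = 10): D(10) = 21 * (10 - 1) mod 26 = 21 * 9 mod 26 = 7 -> 'H'.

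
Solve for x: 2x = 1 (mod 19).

Step 1: We need x such that 2 * x = 1 (mod 19).
Step 2: Using the extended Euclidean algorithm or trial:
  2 * 10 = 20 = 1 * 19 + 1.
Step 3: Since 20 mod 19 = 1, the inverse is x = 10.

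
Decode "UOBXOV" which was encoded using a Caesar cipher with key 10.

Step 1: Reverse the shift by subtracting 10 from each letter position.
  U (position 20) -> position (20-10) mod 26 = 10 -> K
  O (position 14) -> position (14-10) mod 26 = 4 -> E
  B (position 1) -> position (1-10) mod 26 = 17 -> R
  X (position 23) -> position (23-10) mod 26 = 13 -> N
  O (position 14) -> position (14-10) mod 26 = 4 -> E
  V (position 21) -> position (21-10) mod 26 = 11 -> L
Decrypted message: KERNEL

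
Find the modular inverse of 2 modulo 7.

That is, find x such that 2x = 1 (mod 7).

Step 1: We need x such that 2 * x = 1 (mod 7).
Step 2: Using the extended Euclidean algorithm or trial:
  2 * 4 = 8 = 1 * 7 + 1.
Step 3: Since 8 mod 7 = 1, the inverse is x = 4.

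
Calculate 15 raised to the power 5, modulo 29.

Step 1: Compute 15^5 mod 29 step by step, reducing modulo 29 at each step.
  15^1 mod 29 = 15
  15^2 mod 29 = (15 * 15) mod 29 = 22
  15^3 mod 29 = (22 * 15) mod 29 = 11
  15^4 mod 29 = (11 * 15) mod 29 = 20
  15^5 mod 29 = (20 * 15) mod 29 = 10
Step 2: Result = 10.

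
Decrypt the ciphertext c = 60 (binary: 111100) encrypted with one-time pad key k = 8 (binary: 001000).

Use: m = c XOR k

Step 1: XOR ciphertext with key:
  Ciphertext: 111100
  Key:        001000
  XOR:        110100
Step 2: Plaintext = 110100 = 52 in decimal.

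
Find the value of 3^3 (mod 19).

Step 1: Compute 3^3 mod 19 step by step, reducing modulo 19 at each step.
  3^1 mod 19 = 3
  3^2 mod 19 = (3 * 3) mod 19 = 9
  3^3 mod 19 = (9 * 3) mod 19 = 8
Step 2: Result = 8.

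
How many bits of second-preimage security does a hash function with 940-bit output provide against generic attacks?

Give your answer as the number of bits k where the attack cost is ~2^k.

Step 1: The hash has a 940-bit output.
Step 2: Second-preimage resistance means: given a specific input x, it should be infeasible to find a different y with h(y) = h(x).
With a 940-bit output, a generic search for a second preimage costs about 2^940 evaluations (each trial matches the fixed target with probability 2^-940).
Step 3: Security level = 940 bits.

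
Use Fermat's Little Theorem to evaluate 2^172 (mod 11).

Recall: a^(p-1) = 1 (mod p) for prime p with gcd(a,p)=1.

Step 1: Since 11 is prime, by Fermat's Little Theorem: 2^10 = 1 (mod 11).
Step 2: Reduce exponent: 172 mod 10 = 2.
Step 3: So 2^172 = 2^2 (mod 11).
Step 4: 2^2 mod 11 = 4.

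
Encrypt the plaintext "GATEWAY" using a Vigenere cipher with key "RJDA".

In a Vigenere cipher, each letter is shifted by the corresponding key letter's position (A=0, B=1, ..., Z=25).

Step 1: Repeat key to match plaintext length:
  Plaintext: GATEWAY
  Key:       RJDARJD
Step 2: Encrypt each letter:
  G(6) + R(17) = (6+17) mod 26 = 23 = X
  A(0) + J(9) = (0+9) mod 26 = 9 = J
  T(19) + D(3) = (19+3) mod 26 = 22 = W
  E(4) + A(0) = (4+0) mod 26 = 4 = E
  W(22) + R(17) = (22+17) mod 26 = 13 = N
  A(0) + J(9) = (0+9) mod 26 = 9 = J
  Y(24) + D(3) = (24+3) mod 26 = 1 = B
Ciphertext: XJWENJB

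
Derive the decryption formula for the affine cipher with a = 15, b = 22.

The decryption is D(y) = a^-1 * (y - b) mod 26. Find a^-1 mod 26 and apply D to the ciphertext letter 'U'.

Step 1: Find a^-1, the modular inverse of 15 mod 26.
Step 2: We need 15 * a^-1 = 1 (mod 26).
Step 3: 15 * 7 = 105 = 4 * 26 + 1, so a^-1 = 7.
Step 4: D(y) = 7(y - 22) mod 26.
Step 5: Apply to 'U' (y = 20): D(20) = 7 * (20 - 22) mod 26 = 7 * -2 mod 26 = 12 -> 'M'.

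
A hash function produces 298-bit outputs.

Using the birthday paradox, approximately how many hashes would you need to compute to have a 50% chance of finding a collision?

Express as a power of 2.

Step 1: The birthday paradox gives collision probability ~50% after sqrt(2^n) = 2^(n/2) hashes.
Step 2: For 298-bit output: 2^(298/2) = 2^149.
Step 3: Approximately 2^149 hash computations needed.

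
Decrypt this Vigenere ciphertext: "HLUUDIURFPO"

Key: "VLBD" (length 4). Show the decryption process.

Step 1: Key 'VLBD' has length 4. Extended key: VLBDVLBDVLB
Step 2: Decrypt each position:
  H(7) - V(21) = 12 = M
  L(11) - L(11) = 0 = A
  U(20) - B(1) = 19 = T
  U(20) - D(3) = 17 = R
  D(3) - V(21) = 8 = I
  I(8) - L(11) = 23 = X
  U(20) - B(1) = 19 = T
  R(17) - D(3) = 14 = O
  F(5) - V(21) = 10 = K
  P(15) - L(11) = 4 = E
  O(14) - B(1) = 13 = N
Plaintext: MATRIXTOKEN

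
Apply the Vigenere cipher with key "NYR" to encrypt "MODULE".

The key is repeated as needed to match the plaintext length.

Step 1: Repeat key to match plaintext length:
  Plaintext: MODULE
  Key:       NYRNYR
Step 2: Encrypt each letter:
  M(12) + N(13) = (12+13) mod 26 = 25 = Z
  O(14) + Y(24) = (14+24) mod 26 = 12 = M
  D(3) + R(17) = (3+17) mod 26 = 20 = U
  U(20) + N(13) = (20+13) mod 26 = 7 = H
  L(11) + Y(24) = (11+24) mod 26 = 9 = J
  E(4) + R(17) = (4+17) mod 26 = 21 = V
Ciphertext: ZMUHJV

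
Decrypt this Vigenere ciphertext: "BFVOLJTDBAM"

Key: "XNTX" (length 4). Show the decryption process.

Step 1: Key 'XNTX' has length 4. Extended key: XNTXXNTXXNT
Step 2: Decrypt each position:
  B(1) - X(23) = 4 = E
  F(5) - N(13) = 18 = S
  V(21) - T(19) = 2 = C
  O(14) - X(23) = 17 = R
  L(11) - X(23) = 14 = O
  J(9) - N(13) = 22 = W
  T(19) - T(19) = 0 = A
  D(3) - X(23) = 6 = G
  B(1) - X(23) = 4 = E
  A(0) - N(13) = 13 = N
  M(12) - T(19) = 19 = T
Plaintext: ESCROWAGENT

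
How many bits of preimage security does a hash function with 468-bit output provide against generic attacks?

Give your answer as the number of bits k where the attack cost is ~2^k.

Step 1: The hash has a 468-bit output.
Step 2: Preimage resistance means: given a digest h(x), it should be infeasible to find any input that hashes to it.
With a 468-bit output there are 2^468 possible digests, so a generic brute-force preimage search costs about 2^468 evaluations.
Step 3: Security level = 468 bits.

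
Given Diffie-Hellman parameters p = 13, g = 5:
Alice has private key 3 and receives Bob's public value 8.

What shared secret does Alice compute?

Step 1: s = B^a mod p = 8^3 mod 13.
  8^1 mod 13 = 8
  8^2 mod 13 = (8 * 8) mod 13 = 12
  8^3 mod 13 = (12 * 8) mod 13 = 5
Result: shared secret = 5.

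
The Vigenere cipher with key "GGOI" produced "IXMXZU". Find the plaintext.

Step 1: Extend key: GGOIGG
Step 2: Decrypt each letter (c - k) mod 26:
  I(8) - G(6) = (8-6) mod 26 = 2 = C
  X(23) - G(6) = (23-6) mod 26 = 17 = R
  M(12) - O(14) = (12-14) mod 26 = 24 = Y
  X(23) - I(8) = (23-8) mod 26 = 15 = P
  Z(25) - G(6) = (25-6) mod 26 = 19 = T
  U(20) - G(6) = (20-6) mod 26 = 14 = O
Plaintext: CRYPTO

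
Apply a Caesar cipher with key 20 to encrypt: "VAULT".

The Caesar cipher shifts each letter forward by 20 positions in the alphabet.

Step 1: For each letter, shift forward by 20 positions (mod 26).
  V (position 21) -> position (21+20) mod 26 = 15 -> P
  A (position 0) -> position (0+20) mod 26 = 20 -> U
  U (position 20) -> position (20+20) mod 26 = 14 -> O
  L (position 11) -> position (11+20) mod 26 = 5 -> F
  T (position 19) -> position (19+20) mod 26 = 13 -> N
Result: PUOFN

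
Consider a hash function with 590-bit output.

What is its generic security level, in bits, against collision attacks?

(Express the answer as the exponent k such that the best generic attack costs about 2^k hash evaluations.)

Step 1: The hash has a 590-bit output.
Step 2: Collision resistance means it should be infeasible to find any x != y with h(x) = h(y).
By the birthday bound, a generic collision search succeeds after about sqrt(2^590) = 2^(590/2) = 2^295 evaluations.
Step 3: Security level = 295 bits.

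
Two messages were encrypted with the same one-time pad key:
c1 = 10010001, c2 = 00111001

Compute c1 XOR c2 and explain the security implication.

Step 1: c1 XOR c2 = (m1 XOR k) XOR (m2 XOR k).
Step 2: By XOR associativity/commutativity: = m1 XOR m2 XOR k XOR k = m1 XOR m2.
Step 3: 10010001 XOR 00111001 = 10101000 = 168.
Step 4: The key cancels out! An attacker learns m1 XOR m2 = 168, revealing the relationship between plaintexts.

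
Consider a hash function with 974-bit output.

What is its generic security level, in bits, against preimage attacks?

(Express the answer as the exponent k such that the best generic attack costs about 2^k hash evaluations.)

Step 1: The hash has a 974-bit output.
Step 2: Preimage resistance means: given a digest h(x), it should be infeasible to find any input that hashes to it.
With a 974-bit output there are 2^974 possible digests, so a generic brute-force preimage search costs about 2^974 evaluations.
Step 3: Security level = 974 bits.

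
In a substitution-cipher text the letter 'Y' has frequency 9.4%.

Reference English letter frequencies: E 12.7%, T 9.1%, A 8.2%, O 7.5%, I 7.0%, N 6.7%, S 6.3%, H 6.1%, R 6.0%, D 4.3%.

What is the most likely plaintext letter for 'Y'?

Step 1: The observed frequency is 9.4%.
Step 2: Compare with English frequencies:
  E: 12.7% (difference: 3.3%)
  T: 9.1% (difference: 0.3%) <-- closest
  A: 8.2% (difference: 1.2%)
  O: 7.5% (difference: 1.9%)
  I: 7.0% (difference: 2.4%)
  N: 6.7% (difference: 2.7%)
  S: 6.3% (difference: 3.1%)
  H: 6.1% (difference: 3.3%)
  R: 6.0% (difference: 3.4%)
  D: 4.3% (difference: 5.1%)
Step 3: 'Y' most likely represents 'T' (frequency 9.1%).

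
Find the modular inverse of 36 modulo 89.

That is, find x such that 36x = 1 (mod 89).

Step 1: We need x such that 36 * x = 1 (mod 89).
Step 2: Using the extended Euclidean algorithm or trial:
  36 * 47 = 1692 = 19 * 89 + 1.
Step 3: Since 1692 mod 89 = 1, the inverse is x = 47.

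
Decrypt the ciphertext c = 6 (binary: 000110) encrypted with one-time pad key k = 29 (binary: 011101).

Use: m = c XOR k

Step 1: XOR ciphertext with key:
  Ciphertext: 000110
  Key:        011101
  XOR:        011011
Step 2: Plaintext = 011011 = 27 in decimal.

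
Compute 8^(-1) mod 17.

Step 1: We need x such that 8 * x = 1 (mod 17).
Step 2: Using the extended Euclidean algorithm or trial:
  8 * 15 = 120 = 7 * 17 + 1.
Step 3: Since 120 mod 17 = 1, the inverse is x = 15.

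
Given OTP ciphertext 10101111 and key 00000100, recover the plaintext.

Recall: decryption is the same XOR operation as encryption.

Step 1: XOR ciphertext with key:
  Ciphertext: 10101111
  Key:        00000100
  XOR:        10101011
Step 2: Plaintext = 10101011 = 171 in decimal.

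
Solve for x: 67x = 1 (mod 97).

Step 1: We need x such that 67 * x = 1 (mod 97).
Step 2: Using the extended Euclidean algorithm or trial:
  67 * 42 = 2814 = 29 * 97 + 1.
Step 3: Since 2814 mod 97 = 1, the inverse is x = 42.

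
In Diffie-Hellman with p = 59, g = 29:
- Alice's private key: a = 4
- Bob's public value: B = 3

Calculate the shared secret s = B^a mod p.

Step 1: s = B^a mod p = 3^4 mod 59.
  3^1 mod 59 = 3
  3^2 mod 59 = (3 * 3) mod 59 = 9
  3^3 mod 59 = (9 * 3) mod 59 = 27
  3^4 mod 59 = (27 * 3) mod 59 = 22
Result: shared secret = 22.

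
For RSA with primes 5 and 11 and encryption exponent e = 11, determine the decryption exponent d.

Step 1: n = 5 * 11 = 55.
Step 2: phi(n) = 4 * 10 = 40.
Step 3: Find d such that 11 * d = 1 (mod 40).
Step 4: d = 11^(-1) mod 40 = 11.
Verification: 11 * 11 = 121 = 3 * 40 + 1.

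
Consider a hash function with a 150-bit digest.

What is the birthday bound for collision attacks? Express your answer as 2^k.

Step 1: The birthday paradox gives collision probability ~50% after sqrt(2^n) = 2^(n/2) hashes.
Step 2: For 150-bit output: 2^(150/2) = 2^75.
Step 3: Approximately 2^75 hash computations needed.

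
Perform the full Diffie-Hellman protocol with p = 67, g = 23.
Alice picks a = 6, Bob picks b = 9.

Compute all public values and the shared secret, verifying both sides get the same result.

Step 1: A = g^a mod p = 23^6 mod 67 = 59.
Step 2: B = g^b mod p = 23^9 mod 67 = 15.
Step 3: Alice computes s = B^a mod p = 15^6 mod 67 = 22.
Step 4: Bob computes s = A^b mod p = 59^9 mod 67 = 22.
Both sides agree: shared secret = 22.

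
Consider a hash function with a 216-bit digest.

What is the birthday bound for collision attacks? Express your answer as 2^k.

Step 1: The birthday paradox gives collision probability ~50% after sqrt(2^n) = 2^(n/2) hashes.
Step 2: For 216-bit output: 2^(216/2) = 2^108.
Step 3: Approximately 2^108 hash computations needed.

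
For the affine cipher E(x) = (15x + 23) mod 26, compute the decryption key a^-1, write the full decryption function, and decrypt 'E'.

Step 1: Find a^-1, the modular inverse of 15 mod 26.
Step 2: We need 15 * a^-1 = 1 (mod 26).
Step 3: 15 * 7 = 105 = 4 * 26 + 1, so a^-1 = 7.
Step 4: D(y) = 7(y - 23) mod 26.
Step 5: Apply to 'E' (y = 4): D(4) = 7 * (4 - 23) mod 26 = 7 * -19 mod 26 = 23 -> 'X'.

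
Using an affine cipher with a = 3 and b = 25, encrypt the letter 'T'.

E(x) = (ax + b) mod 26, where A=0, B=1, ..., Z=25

Step 1: Convert 'T' to number: x = 19.
Step 2: E(19) = (3 * 19 + 25) mod 26 = 82 mod 26 = 4.
Step 3: Convert 4 back to letter: E.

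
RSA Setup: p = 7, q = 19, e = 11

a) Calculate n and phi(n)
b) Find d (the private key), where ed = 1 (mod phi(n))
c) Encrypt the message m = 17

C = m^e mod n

Step 1: n = 7 * 19 = 133.
Step 2: phi(n) = (7-1)(19-1) = 6 * 18 = 108.
Step 3: Find d = 11^(-1) mod 108 = 59.
  Verify: 11 * 59 = 649 = 1 (mod 108).
Step 4: C = 17^11 mod 133 = 61.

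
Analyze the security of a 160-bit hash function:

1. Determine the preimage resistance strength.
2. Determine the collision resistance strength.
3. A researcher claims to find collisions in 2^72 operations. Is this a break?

Step 1: Preimage resistance requires brute-force of 2^160 operations.
Step 2: Collision resistance (birthday bound) = 2^(160/2) = 2^80.
Step 3: The claimed attack costs 2^72 operations.
Step 4: Since 2^72 < 2^80, the claimed attack beats the generic birthday bound, so collision resistance is broken.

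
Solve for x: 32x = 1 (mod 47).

Step 1: We need x such that 32 * x = 1 (mod 47).
Step 2: Using the extended Euclidean algorithm or trial:
  32 * 25 = 800 = 17 * 47 + 1.
Step 3: Since 800 mod 47 = 1, the inverse is x = 25.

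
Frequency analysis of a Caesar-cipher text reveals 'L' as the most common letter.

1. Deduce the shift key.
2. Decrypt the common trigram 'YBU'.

Step 1: In English, 'E' is the most frequent letter (12.7%).
Step 2: The most frequent ciphertext letter is 'L' (position 11).
Step 3: Shift = (11 - 4) mod 26 = 7.
Step 4: Decrypt 'YBU' by shifting back 7:
  Y -> R
  B -> U
  U -> N
Step 5: 'YBU' decrypts to 'RUN'.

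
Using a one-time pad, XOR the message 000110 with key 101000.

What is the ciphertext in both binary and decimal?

Step 1: Write out the XOR operation bit by bit:
  Message: 000110
  Key:     101000
  XOR:     101110
Step 2: Convert to decimal: 101110 = 46.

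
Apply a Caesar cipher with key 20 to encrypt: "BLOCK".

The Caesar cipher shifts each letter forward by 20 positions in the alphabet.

Step 1: For each letter, shift forward by 20 positions (mod 26).
  B (position 1) -> position (1+20) mod 26 = 21 -> V
  L (position 11) -> position (11+20) mod 26 = 5 -> F
  O (position 14) -> position (14+20) mod 26 = 8 -> I
  C (position 2) -> position (2+20) mod 26 = 22 -> W
  K (position 10) -> position (10+20) mod 26 = 4 -> E
Result: VFIWE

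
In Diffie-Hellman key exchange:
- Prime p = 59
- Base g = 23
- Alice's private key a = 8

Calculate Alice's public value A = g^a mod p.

Step 1: A = g^a mod p = 23^8 mod 59.
  23^1 mod 59 = 23
  23^2 mod 59 = (23 * 23) mod 59 = 57
  23^3 mod 59 = (57 * 23) mod 59 = 13
  23^4 mod 59 = (13 * 23) mod 59 = 4
  23^5 mod 59 = (4 * 23) mod 59 = 33
  23^6 mod 59 = (33 * 23) mod 59 = 51
  23^7 mod 59 = (51 * 23) mod 59 = 52
  23^8 mod 59 = (52 * 23) mod 59 = 16
Result: A = 16.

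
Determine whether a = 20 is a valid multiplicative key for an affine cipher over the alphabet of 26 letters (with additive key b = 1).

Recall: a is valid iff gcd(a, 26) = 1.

Step 1: Compute gcd(20, 26).
Step 2: gcd(20, 26) = 2.
Since gcd = 2 != 1, 20 shares a common factor with 26, so it cannot be used.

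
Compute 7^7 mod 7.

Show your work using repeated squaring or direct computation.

Step 1: Compute 7^7 mod 7 step by step, reducing modulo 7 at each step.
  7^1 mod 7 = 0
  7^2 mod 7 = (0 * 7) mod 7 = 0
  7^3 mod 7 = (0 * 7) mod 7 = 0
  7^4 mod 7 = (0 * 7) mod 7 = 0
  7^5 mod 7 = (0 * 7) mod 7 = 0
  7^6 mod 7 = (0 * 7) mod 7 = 0
  7^7 mod 7 = (0 * 7) mod 7 = 0
Step 2: Result = 0.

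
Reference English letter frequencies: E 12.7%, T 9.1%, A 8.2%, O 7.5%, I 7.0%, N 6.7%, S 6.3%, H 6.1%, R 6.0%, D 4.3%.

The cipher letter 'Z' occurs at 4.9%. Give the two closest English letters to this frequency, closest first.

Step 1: Observed frequency of 'Z' is 4.9%.
Step 2: Compute distances to each reference frequency and sort:
  D (4.3%): difference = 0.6% <-- BEST
  R (6.0%): difference = 1.1% <-- RUNNER-UP
  H (6.1%): difference = 1.2%
  S (6.3%): difference = 1.4%
  N (6.7%): difference = 1.8%
Step 3: Most likely is 'D' (4.3%, diff 0.6%); second most likely is 'R' (6.0%, diff 1.1%).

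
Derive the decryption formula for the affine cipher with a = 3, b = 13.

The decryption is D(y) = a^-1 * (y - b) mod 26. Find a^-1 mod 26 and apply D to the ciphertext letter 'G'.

Step 1: Find a^-1, the modular inverse of 3 mod 26.
Step 2: We need 3 * a^-1 = 1 (mod 26).
Step 3: 3 * 9 = 27 = 1 * 26 + 1, so a^-1 = 9.
Step 4: D(y) = 9(y - 13) mod 26.
Step 5: Apply to 'G' (y = 6): D(6) = 9 * (6 - 13) mod 26 = 9 * -7 mod 26 = 15 -> 'P'.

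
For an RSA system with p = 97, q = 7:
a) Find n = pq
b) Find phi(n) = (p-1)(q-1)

Step 1: n = p * q = 97 * 7 = 679.
Step 2: phi(n) = (p-1)(q-1) = 96 * 6 = 576.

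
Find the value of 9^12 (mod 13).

Step 1: Compute 9^12 mod 13 step by step, reducing modulo 13 at each step.
  9^1 mod 13 = 9
  9^2 mod 13 = (9 * 9) mod 13 = 3
  9^3 mod 13 = (3 * 9) mod 13 = 1
  9^4 mod 13 = (1 * 9) mod 13 = 9
  9^5 mod 13 = (9 * 9) mod 13 = 3
  9^6 mod 13 = (3 * 9) mod 13 = 1
  9^7 mod 13 = (1 * 9) mod 13 = 9
  9^8 mod 13 = (9 * 9) mod 13 = 3
  9^9 mod 13 = (3 * 9) mod 13 = 1
  9^10 mod 13 = (1 * 9) mod 13 = 9
  9^11 mod 13 = (9 * 9) mod 13 = 3
  9^12 mod 13 = (3 * 9) mod 13 = 1
Step 2: Result = 1.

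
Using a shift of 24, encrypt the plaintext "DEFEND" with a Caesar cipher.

Step 1: For each letter, shift forward by 24 positions (mod 26).
  D (position 3) -> position (3+24) mod 26 = 1 -> B
  E (position 4) -> position (4+24) mod 26 = 2 -> C
  F (position 5) -> position (5+24) mod 26 = 3 -> D
  E (position 4) -> position (4+24) mod 26 = 2 -> C
  N (position 13) -> position (13+24) mod 26 = 11 -> L
  D (position 3) -> position (3+24) mod 26 = 1 -> B
Result: BCDCLB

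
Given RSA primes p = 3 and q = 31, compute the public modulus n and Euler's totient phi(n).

Step 1: n = p * q = 3 * 31 = 93.
Step 2: phi(n) = (p-1)(q-1) = 2 * 30 = 60.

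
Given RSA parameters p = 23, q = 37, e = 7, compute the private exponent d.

Step 1: n = 23 * 37 = 851.
Step 2: phi(n) = 22 * 36 = 792.
Step 3: Find d such that 7 * d = 1 (mod 792).
Step 4: d = 7^(-1) mod 792 = 679.
Verification: 7 * 679 = 4753 = 6 * 792 + 1.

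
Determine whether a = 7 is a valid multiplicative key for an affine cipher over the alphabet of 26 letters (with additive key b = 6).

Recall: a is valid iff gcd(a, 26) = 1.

Step 1: Compute gcd(7, 26).
Step 2: gcd(7, 26) = 1.
Since gcd = 1, 7 is coprime with 26, so it is a valid key.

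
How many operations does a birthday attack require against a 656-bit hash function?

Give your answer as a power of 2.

Step 1: The birthday paradox gives collision probability ~50% after sqrt(2^n) = 2^(n/2) hashes.
Step 2: For 656-bit output: 2^(656/2) = 2^328.
Step 3: Approximately 2^328 hash computations needed.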